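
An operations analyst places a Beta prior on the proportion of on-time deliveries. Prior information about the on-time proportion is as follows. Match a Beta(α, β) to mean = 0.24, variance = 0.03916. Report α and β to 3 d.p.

α = 0.878, β = 2.780

Let s = α+β. The Beta variance is μ(1−μ)/(s+1).
So s+1 = μ(1−μ)/σ² = (0.24×0.76)/0.03916 = 0.1824/0.03916 = 4.6578, giving s = 3.6578.
Then α = μs = 0.24×3.6578 = 0.878 and β = (1−μ)s = 0.76×3.6578 = 2.780.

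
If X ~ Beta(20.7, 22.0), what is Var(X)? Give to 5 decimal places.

μ = 20.7/42.7 = 0.484778; Var = μ(1−μ)/(α+β+1) = 0.2497683/43.7 = 0.00572.

0.00572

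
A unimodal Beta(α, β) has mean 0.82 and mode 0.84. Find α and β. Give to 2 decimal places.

With s = α+β: μ = α/s and mode = (α−1)/(s−2). Eliminating α = μs,
μs − 1 = m(s−2) ⇒ s(μ−m) = 1−2m ⇒ s = -0.68/-0.02 = 34.0000.
So α = μs = 27.88, β = (1−μ)s = 6.12.

α = 27.88, β = 6.12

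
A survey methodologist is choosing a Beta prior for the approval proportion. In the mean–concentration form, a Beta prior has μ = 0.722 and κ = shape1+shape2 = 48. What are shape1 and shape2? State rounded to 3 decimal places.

shape1 = 34.656, shape2 = 13.344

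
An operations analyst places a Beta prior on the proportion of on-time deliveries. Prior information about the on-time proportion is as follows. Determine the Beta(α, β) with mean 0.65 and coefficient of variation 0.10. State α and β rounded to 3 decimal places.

Var = (CV·μ)² = (0.10×0.65)² = 0.004225.
α+β = μ(1−μ)/Var − 1 = 0.2275/0.004225 − 1 = 52.8462.
Thus α = 0.65·52.8462 = 34.350 and β = 0.35·52.8462 = 18.496.

α = 34.350, β = 18.496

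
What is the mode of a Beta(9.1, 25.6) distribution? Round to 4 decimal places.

0.2477

The density x^(α−1)(1−x)^(β−1) is maximised at (α−1)/(α+β−2) = 8.1/32.7 = 0.2477.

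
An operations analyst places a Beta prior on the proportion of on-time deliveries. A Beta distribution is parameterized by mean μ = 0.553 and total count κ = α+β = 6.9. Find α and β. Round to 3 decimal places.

α = 3.816, β = 3.084

Split κ in proportion μ : (1−μ): α = 0.553·6.9 = 3.816, β = 6.9 − 3.816 = 3.084.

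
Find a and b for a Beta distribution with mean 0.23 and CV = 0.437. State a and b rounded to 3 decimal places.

σ = CV·μ = 0.437×0.23 = 0.10051, so σ² = 0.010102.
s+1 = μ(1−μ)/σ² = 0.1771/0.010102 = 17.5307, so s = a+b = 16.5307.
a = μs = 3.802, b = (1−μ)s = 12.729.

a = 3.802, b = 12.729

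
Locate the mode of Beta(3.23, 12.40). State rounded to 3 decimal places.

With α,β > 1, mode = (α−1)/(α+β−2) = 2.23/13.63 = 0.164.

0.164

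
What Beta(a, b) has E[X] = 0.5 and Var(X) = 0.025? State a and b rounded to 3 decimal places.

a = 4.500, b = 4.500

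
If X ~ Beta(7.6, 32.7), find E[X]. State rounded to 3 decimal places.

E[X] = α/(α+β) = 7.6/40.3 = 0.189.

0.189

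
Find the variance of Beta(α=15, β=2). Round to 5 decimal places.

α+β = 17 and αβ = 30, so Var = αβ/[(α+β)²(α+β+1)] = 30/5202 = 0.00577.

0.00577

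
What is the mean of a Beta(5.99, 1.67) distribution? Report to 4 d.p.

The Beta mean is α/(α+β) = 5.99/(5.99+1.67) = 0.7820.

0.7820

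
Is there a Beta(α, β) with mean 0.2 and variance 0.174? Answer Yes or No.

No

For any Beta, Var(X) < E[X]·(1−E[X]).
Here μ(1−μ) = 0.2×0.8 = 0.16, and 0.174 ≥ 0.16.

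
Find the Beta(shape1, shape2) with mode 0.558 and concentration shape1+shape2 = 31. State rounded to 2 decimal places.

shape1 = 17.18, shape2 = 13.82

For shape1,shape2>1 the mode is (shape1−1)/(shape1+shape2−2), so shape1 = mode·(κ−2)+1 = 0.558×29+1 = 17.18.
And shape2 = (1−mode)·(κ−2)+1 = 0.442×29+1 = 13.82.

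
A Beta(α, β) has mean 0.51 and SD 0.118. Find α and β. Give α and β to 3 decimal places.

α = 8.643, β = 8.304

σ² = 0.118² = 0.013924.
With s = α+β, Var = μ(1−μ)/(s+1), so s+1 = (0.51×0.49)/0.013924 = 17.9474 and s = 16.9474.
α = μs = 8.643, β = (1−μ)s = 8.304.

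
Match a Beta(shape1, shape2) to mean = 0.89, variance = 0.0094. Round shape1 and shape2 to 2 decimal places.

Let s = shape1+shape2. The Beta variance is μ(1−μ)/(s+1).
So s+1 = μ(1−μ)/σ² = (0.89×0.11)/0.0094 = 0.0979/0.0094 = 10.4149, giving s = 9.4149.
Then shape1 = μs = 0.89×9.4149 = 8.38 and shape2 = (1−μ)s = 0.11×9.4149 = 1.04.

shape1 = 8.38, shape2 = 1.04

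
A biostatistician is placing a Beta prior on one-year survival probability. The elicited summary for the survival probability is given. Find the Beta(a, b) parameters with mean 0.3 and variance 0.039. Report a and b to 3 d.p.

a = 1.315, b = 3.069

Write ν = a+b; then a = μν and Var = μ(1−μ)/(ν+1).
ν = μ(1−μ)/Var − 1 = 0.21/0.039 − 1 = 4.3846.
a = 0.3·4.3846 = 1.315, b = 0.7·4.3846 = 3.069.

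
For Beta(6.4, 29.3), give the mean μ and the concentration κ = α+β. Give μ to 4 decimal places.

κ = α+β = 6.4+29.3 = 35.7; μ = α/κ = 6.4/35.7 = 0.1793.

μ = 0.1793, κ = 35.7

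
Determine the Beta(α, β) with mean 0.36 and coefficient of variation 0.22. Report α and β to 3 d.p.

σ = CV·μ = 0.22×0.36 = 0.07920, so σ² = 0.006273.
s+1 = μ(1−μ)/σ² = 0.2304/0.006273 = 36.7309, so s = α+β = 35.7309.
α = μs = 12.863, β = (1−μ)s = 22.868.

α = 12.863, β = 22.868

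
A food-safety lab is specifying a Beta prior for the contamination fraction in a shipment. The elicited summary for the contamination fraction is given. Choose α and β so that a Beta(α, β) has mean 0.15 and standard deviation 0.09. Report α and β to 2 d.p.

Variance = 0.09² = 0.0081. The moment-matching identity α+β = μ(1−μ)/Var − 1 gives
α+β = 0.1275/0.0081 − 1 = 14.7407, so α = μ·14.7407 = 2.21 and β = (1−μ)·14.7407 = 12.53.

α = 2.21, β = 12.53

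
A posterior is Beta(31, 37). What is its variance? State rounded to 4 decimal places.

0.0036

α+β = 68 and αβ = 1147, so Var = αβ/[(α+β)²(α+β+1)] = 1147/319056 = 0.0036.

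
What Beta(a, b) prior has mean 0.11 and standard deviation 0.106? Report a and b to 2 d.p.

a = 0.85, b = 6.86

σ² = 0.106² = 0.011236.
With s = a+b, Var = μ(1−μ)/(s+1), so s+1 = (0.11×0.89)/0.011236 = 8.7131 and s = 7.7131.
a = μs = 0.85, b = (1−μ)s = 6.86.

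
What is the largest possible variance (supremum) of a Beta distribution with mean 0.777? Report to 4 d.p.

0.1733

Var = μ(1−μ)/(α+β+1), which approaches μ(1−μ) as α+β → 0.
So the supremum is μ(1−μ) = 0.777×0.223 = 0.1733.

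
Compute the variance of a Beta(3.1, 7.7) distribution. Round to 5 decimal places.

0.01734

Var = αβ/[(α+β)²(α+β+1)] = (3.1×7.7)/(10.8²×11.8) = 23.87/1376.352 = 0.01734.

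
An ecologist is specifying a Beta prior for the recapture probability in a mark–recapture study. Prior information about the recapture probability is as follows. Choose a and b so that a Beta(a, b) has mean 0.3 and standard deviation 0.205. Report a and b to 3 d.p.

a = 1.199, b = 2.798

σ² = 0.205² = 0.042025.
With s = a+b, Var = μ(1−μ)/(s+1), so s+1 = (0.3×0.7)/0.042025 = 4.9970 and s = 3.9970.
a = μs = 1.199, b = (1−μ)s = 2.798.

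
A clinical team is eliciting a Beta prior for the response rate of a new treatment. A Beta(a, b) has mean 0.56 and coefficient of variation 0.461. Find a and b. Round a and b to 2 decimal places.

Var = (CV·μ)² = (0.461×0.56)² = 0.066647.
a+b = μ(1−μ)/Var − 1 = 0.2464/0.066647 − 1 = 2.6971.
Thus a = 0.56·2.6971 = 1.51 and b = 0.44·2.6971 = 1.19.

a = 1.51, b = 1.19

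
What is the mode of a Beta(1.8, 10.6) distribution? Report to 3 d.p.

0.077

With α,β > 1, mode = (α−1)/(α+β−2) = 0.8/10.4 = 0.077.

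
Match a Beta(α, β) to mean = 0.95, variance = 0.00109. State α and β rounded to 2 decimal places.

By moment matching, α+β = μ(1−μ)/σ² − 1 = (0.95·0.05)/0.00109 − 1 = 43.5780 − 1 = 42.5780.
Since α/(α+β) = μ, α = 0.95·42.5780 = 40.45 and β = 0.05·42.5780 = 2.13.

α = 40.45, β = 2.13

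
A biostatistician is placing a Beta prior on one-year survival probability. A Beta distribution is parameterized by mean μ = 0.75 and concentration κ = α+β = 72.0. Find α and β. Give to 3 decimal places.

α = 54.000, β = 18.000

α = μκ = 0.75×72.0 = 54.000 and β = (1−μ)κ = 0.25×72.0 = 18.000.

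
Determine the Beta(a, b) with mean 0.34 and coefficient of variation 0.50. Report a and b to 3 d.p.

a = 2.300, b = 4.465

σ = CV·μ = 0.50×0.34 = 0.17000, so σ² = 0.028900.
s+1 = μ(1−μ)/σ² = 0.2244/0.028900 = 7.7647, so s = a+b = 6.7647.
a = μs = 2.300, b = (1−μ)s = 4.465.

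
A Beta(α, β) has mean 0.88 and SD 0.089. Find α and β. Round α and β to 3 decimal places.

Variance = 0.089² = 0.007921. The moment-matching identity α+β = μ(1−μ)/Var − 1 gives
α+β = 0.1056/0.007921 − 1 = 12.3317, so α = μ·12.3317 = 10.852 and β = (1−μ)·12.3317 = 1.480.

α = 10.852, β = 1.480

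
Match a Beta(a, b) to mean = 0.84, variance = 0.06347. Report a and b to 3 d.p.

Let s = a+b. The Beta variance is μ(1−μ)/(s+1).
So s+1 = μ(1−μ)/σ² = (0.84×0.16)/0.06347 = 0.1344/0.06347 = 2.1175, giving s = 1.1175.
Then a = μs = 0.84×1.1175 = 0.939 and b = (1−μ)s = 0.16×1.1175 = 0.179.

a = 0.939, b = 0.179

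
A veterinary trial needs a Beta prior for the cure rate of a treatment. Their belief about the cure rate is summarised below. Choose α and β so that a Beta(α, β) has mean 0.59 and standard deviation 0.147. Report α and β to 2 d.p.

α = 6.01, β = 4.18

σ² = 0.147² = 0.021609.
With s = α+β, Var = μ(1−μ)/(s+1), so s+1 = (0.59×0.41)/0.021609 = 11.1944 and s = 10.1944.
α = μs = 6.01, β = (1−μ)s = 4.18.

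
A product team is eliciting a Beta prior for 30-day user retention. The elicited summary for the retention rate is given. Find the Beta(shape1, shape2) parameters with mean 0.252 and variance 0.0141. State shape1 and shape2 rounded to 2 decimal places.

Let s = shape1+shape2. The Beta variance is μ(1−μ)/(s+1).
So s+1 = μ(1−μ)/σ² = (0.252×0.748)/0.0141 = 0.188496/0.0141 = 13.3685, giving s = 12.3685.
Then shape1 = μs = 0.252×12.3685 = 3.12 and shape2 = (1−μ)s = 0.748×12.3685 = 9.25.

shape1 = 3.12, shape2 = 9.25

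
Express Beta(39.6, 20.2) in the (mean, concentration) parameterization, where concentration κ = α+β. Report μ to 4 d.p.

μ = 0.6622, κ = 59.8

κ = α+β = 39.6+20.2 = 59.8; μ = α/κ = 39.6/59.8 = 0.6622.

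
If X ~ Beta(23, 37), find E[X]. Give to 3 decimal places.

0.383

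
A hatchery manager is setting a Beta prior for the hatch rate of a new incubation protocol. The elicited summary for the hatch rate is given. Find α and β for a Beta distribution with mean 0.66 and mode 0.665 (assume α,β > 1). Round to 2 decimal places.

α = 43.56, β = 22.44

With s = α+β: μ = α/s and mode = (α−1)/(s−2). Eliminating α = μs,
μs − 1 = m(s−2) ⇒ s(μ−m) = 1−2m ⇒ s = -0.330/-0.005 = 66.0000.
So α = μs = 43.56, β = (1−μ)s = 22.44.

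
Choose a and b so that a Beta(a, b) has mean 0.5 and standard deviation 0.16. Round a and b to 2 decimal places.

a = 4.38, b = 4.38

First σ² = 0.0256. Setting a = μn, b = (1−μ)n with n = a+b,
μ(1−μ)/(n+1) = 0.0256 ⇒ n+1 = 0.25/0.0256 = 9.7656 ⇒ n = 8.7656.
Hence a = 0.5×8.7656 = 4.38, b = 0.5×8.7656 = 4.38.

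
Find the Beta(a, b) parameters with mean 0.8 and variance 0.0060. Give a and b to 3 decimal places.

By moment matching, a+b = μ(1−μ)/σ² − 1 = (0.8·0.2)/0.0060 − 1 = 26.6667 − 1 = 25.6667.
Since a/(a+b) = μ, a = 0.8·25.6667 = 20.533 and b = 0.2·25.6667 = 5.133.

a = 20.533, b = 5.133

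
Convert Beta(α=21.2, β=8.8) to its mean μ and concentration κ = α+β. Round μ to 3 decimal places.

κ = α+β = 21.2+8.8 = 30.0; μ = α/κ = 21.2/30.0 = 0.707.

μ = 0.707, κ = 30.0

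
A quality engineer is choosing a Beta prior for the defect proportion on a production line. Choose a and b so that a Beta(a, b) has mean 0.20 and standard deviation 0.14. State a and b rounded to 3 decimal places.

Variance = 0.14² = 0.0196. The moment-matching identity a+b = μ(1−μ)/Var − 1 gives
a+b = 0.1600/0.0196 − 1 = 7.1633, so a = μ·7.1633 = 1.433 and b = (1−μ)·7.1633 = 5.731.

a = 1.433, b = 5.731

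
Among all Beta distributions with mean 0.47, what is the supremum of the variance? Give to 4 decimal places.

0.2491

For fixed mean μ the Beta variance is μ(1−μ)/(α+β+1), increasing as α+β decreases.
Its least upper bound (not attained) is μ(1−μ) = 0.47·0.53 = 0.2491.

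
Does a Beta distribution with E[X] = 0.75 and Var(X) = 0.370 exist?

For any Beta, Var(X) < E[X]·(1−E[X]).
Here μ(1−μ) = 0.75×0.25 = 0.1875, and 0.370 ≥ 0.1875.

No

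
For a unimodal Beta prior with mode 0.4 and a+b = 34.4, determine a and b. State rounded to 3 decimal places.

a = 13.960, b = 20.440

Since the density peak of Beta(a,b) is at (a−1)/(a+b−2),
a = 1 + 0.4(34.4−2) = 13.960 and b = 34.4 − 13.960 = 20.440.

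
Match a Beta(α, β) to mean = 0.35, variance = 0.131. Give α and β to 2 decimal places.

Write ν = α+β; then α = μν and Var = μ(1−μ)/(ν+1).
ν = μ(1−μ)/Var − 1 = 0.2275/0.131 − 1 = 0.7366.
α = 0.35·0.7366 = 0.26, β = 0.65·0.7366 = 0.48.

α = 0.26, β = 0.48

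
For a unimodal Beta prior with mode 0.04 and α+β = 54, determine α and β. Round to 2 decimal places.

Mode = (α−1)/(κ−2) with κ = α+β, so α−1 = 0.04·52 = 2.08.
α = 3.08; β = κ − α = 50.92.

α = 3.08, β = 50.92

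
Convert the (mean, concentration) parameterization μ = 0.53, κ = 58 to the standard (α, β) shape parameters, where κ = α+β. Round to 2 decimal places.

α = 30.74, β = 27.26

α = μκ = 0.53×58 = 30.74 and β = (1−μ)κ = 0.47×58 = 27.26.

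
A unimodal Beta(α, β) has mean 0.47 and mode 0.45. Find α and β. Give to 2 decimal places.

With s = α+β: μ = α/s and mode = (α−1)/(s−2). Eliminating α = μs,
μs − 1 = m(s−2) ⇒ s(μ−m) = 1−2m ⇒ s = 0.10/0.02 = 5.0000.
So α = μs = 2.35, β = (1−μ)s = 2.65.

α = 2.35, β = 2.65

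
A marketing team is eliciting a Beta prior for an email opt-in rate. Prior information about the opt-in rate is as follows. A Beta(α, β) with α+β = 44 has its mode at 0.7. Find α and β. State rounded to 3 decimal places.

α = 30.400, β = 13.600

For α,β>1 the mode is (α−1)/(α+β−2), so α = mode·(κ−2)+1 = 0.7×42+1 = 30.400.
And β = (1−mode)·(κ−2)+1 = 0.3×42+1 = 13.600.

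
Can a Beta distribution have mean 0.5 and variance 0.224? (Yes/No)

Yes

A Beta with mean μ has variance μ(1−μ)/(α+β+1) < μ(1−μ).
Here μ(1−μ) = 0.5×0.5 = 0.25, and 0.224 < 0.25.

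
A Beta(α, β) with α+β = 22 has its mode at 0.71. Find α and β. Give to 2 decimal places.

For α,β>1 the mode is (α−1)/(α+β−2), so α = mode·(κ−2)+1 = 0.71×20+1 = 15.20.
And β = (1−mode)·(κ−2)+1 = 0.29×20+1 = 6.80.

α = 15.20, β = 6.80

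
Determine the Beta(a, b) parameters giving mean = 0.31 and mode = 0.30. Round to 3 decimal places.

a = 12.400, b = 27.600

With s = a+b: μ = a/s and mode = (a−1)/(s−2). Eliminating a = μs,
μs − 1 = m(s−2) ⇒ s(μ−m) = 1−2m ⇒ s = 0.40/0.01 = 40.0000.
So a = μs = 12.400, b = (1−μ)s = 27.600.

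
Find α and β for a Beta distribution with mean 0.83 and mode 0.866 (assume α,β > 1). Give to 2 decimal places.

α = 16.88, β = 3.46

Let s = α+β. Mean gives α = μs = 0.83s; mode gives (α−1)/(s−2) = 0.866.
Substituting: 0.83s − 1 = 0.866(s−2) = 0.866s − 1.732, so -0.036s = -0.732 and s = 20.3333.
Then α = 0.83×20.3333 = 16.88 and β = s−α = 3.46.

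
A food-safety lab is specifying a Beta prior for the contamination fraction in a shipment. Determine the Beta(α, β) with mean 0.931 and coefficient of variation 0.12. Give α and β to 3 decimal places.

α = 3.861, β = 0.286

Var = (CV·μ)² = (0.12×0.931)² = 0.012481.
α+β = μ(1−μ)/Var − 1 = 0.064239/0.012481 − 1 = 4.1468.
Thus α = 0.931·4.1468 = 3.861 and β = 0.069·4.1468 = 0.286.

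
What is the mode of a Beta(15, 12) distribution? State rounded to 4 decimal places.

0.5600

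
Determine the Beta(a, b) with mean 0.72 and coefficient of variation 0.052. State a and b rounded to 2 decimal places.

a = 102.83, b = 39.99

σ = CV·μ = 0.052×0.72 = 0.03744, so σ² = 0.001402.
s+1 = μ(1−μ)/σ² = 0.2016/0.001402 = 143.8199, so s = a+b = 142.8199.
a = μs = 102.83, b = (1−μ)s = 39.99.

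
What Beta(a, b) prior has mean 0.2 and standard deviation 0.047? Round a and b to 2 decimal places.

a = 14.29, b = 57.14

First σ² = 0.002209. Setting a = μn, b = (1−μ)n with n = a+b,
μ(1−μ)/(n+1) = 0.002209 ⇒ n+1 = 0.16/0.002209 = 72.4310 ⇒ n = 71.4310.
Hence a = 0.2×71.4310 = 14.29, b = 0.8×71.4310 = 57.14.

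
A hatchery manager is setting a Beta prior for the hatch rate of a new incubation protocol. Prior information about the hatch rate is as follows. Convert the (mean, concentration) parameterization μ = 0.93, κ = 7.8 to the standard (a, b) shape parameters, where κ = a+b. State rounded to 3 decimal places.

Split κ in proportion μ : (1−μ): a = 0.93·7.8 = 7.254, b = 7.8 − 7.254 = 0.546.

a = 7.254, b = 0.546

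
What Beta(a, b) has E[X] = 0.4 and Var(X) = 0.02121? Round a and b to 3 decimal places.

a = 4.126, b = 6.189

By moment matching, a+b = μ(1−μ)/σ² − 1 = (0.4·0.6)/0.02121 − 1 = 11.3154 − 1 = 10.3154.
Since a/(a+b) = μ, a = 0.4·10.3154 = 4.126 and b = 0.6·10.3154 = 6.189.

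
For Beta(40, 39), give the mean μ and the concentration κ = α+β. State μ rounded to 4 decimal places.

μ = 0.5063, κ = 79

κ = α+β = 40+39 = 79; μ = α/κ = 40/79 = 0.5063.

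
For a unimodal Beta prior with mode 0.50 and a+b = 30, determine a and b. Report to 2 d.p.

For a,b>1 the mode is (a−1)/(a+b−2), so a = mode·(κ−2)+1 = 0.50×28+1 = 15.00.
And b = (1−mode)·(κ−2)+1 = 0.50×28+1 = 15.00.

a = 15.00, b = 15.00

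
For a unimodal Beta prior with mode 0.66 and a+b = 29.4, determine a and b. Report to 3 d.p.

a = 19.084, b = 10.316

For a,b>1 the mode is (a−1)/(a+b−2), so a = mode·(κ−2)+1 = 0.66×27.4+1 = 19.084.
And b = (1−mode)·(κ−2)+1 = 0.34×27.4+1 = 10.316.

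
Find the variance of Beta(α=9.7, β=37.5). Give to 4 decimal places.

α+β = 47.2 and αβ = 363.75, so Var = αβ/[(α+β)²(α+β+1)] = 363.75/107381.888 = 0.0034.

0.0034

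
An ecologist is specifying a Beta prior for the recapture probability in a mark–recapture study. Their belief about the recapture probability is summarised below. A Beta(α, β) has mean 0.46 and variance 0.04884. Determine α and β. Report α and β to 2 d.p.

α = 1.88, β = 2.21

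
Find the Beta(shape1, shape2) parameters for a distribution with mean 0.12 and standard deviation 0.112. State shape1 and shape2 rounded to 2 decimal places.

shape1 = 0.89, shape2 = 6.53

σ² = 0.112² = 0.012544.
With s = shape1+shape2, Var = μ(1−μ)/(s+1), so s+1 = (0.12×0.88)/0.012544 = 8.4184 and s = 7.4184.
shape1 = μs = 0.89, shape2 = (1−μ)s = 6.53.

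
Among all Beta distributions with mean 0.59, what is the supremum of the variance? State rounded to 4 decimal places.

Var = μ(1−μ)/(α+β+1), which approaches μ(1−μ) as α+β → 0.
So the supremum is μ(1−μ) = 0.59×0.41 = 0.2419.

0.2419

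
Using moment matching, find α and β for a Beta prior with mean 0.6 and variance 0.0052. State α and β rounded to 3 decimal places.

α = 27.092, β = 18.062

Let s = α+β. The Beta variance is μ(1−μ)/(s+1).
So s+1 = μ(1−μ)/σ² = (0.6×0.4)/0.0052 = 0.24/0.0052 = 46.1538, giving s = 45.1538.
Then α = μs = 0.6×45.1538 = 27.092 and β = (1−μ)s = 0.4×45.1538 = 18.062.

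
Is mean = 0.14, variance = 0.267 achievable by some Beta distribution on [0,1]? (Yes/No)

No

The Beta variance bound is σ² < μ(1−μ).
Here μ(1−μ) = 0.14×0.86 = 0.1204, and 0.267 ≥ 0.1204.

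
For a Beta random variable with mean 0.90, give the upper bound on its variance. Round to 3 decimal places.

0.090

For fixed mean μ the Beta variance is μ(1−μ)/(α+β+1), increasing as α+β decreases.
Its least upper bound (not attained) is μ(1−μ) = 0.90·0.10 = 0.090.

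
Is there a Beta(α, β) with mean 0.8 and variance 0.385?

No

A Beta with mean μ has variance μ(1−μ)/(α+β+1) < μ(1−μ).
Here μ(1−μ) = 0.8×0.2 = 0.16, and 0.385 ≥ 0.16.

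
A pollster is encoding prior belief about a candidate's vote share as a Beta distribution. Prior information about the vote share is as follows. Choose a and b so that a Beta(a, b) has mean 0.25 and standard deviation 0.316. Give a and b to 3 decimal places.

σ² = 0.316² = 0.099856.
With s = a+b, Var = μ(1−μ)/(s+1), so s+1 = (0.25×0.75)/0.099856 = 1.8777 and s = 0.8777.
a = μs = 0.219, b = (1−μ)s = 0.658.

a = 0.219, b = 0.658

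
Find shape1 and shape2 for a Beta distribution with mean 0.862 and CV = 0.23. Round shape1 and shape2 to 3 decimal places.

σ = CV·μ = 0.23×0.862 = 0.19826, so σ² = 0.039307.
s+1 = μ(1−μ)/σ² = 0.118956/0.039307 = 3.0263, so s = shape1+shape2 = 2.0263.
shape1 = μs = 1.747, shape2 = (1−μ)s = 0.280.

shape1 = 1.747, shape2 = 0.280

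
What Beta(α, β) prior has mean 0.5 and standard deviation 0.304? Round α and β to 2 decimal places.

σ² = 0.304² = 0.092416.
With s = α+β, Var = μ(1−μ)/(s+1), so s+1 = (0.5×0.5)/0.092416 = 2.7052 and s = 1.7052.
α = μs = 0.85, β = (1−μ)s = 0.85.

α = 0.85, β = 0.85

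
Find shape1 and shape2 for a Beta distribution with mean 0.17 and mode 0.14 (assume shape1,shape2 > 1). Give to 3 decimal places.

shape1 = 4.080, shape2 = 19.920

Let s = shape1+shape2. Mean gives shape1 = μs = 0.17s; mode gives (shape1−1)/(s−2) = 0.14.
Substituting: 0.17s − 1 = 0.14(s−2) = 0.14s − 0.28, so 0.03s = 0.72 and s = 24.0000.
Then shape1 = 0.17×24.0000 = 4.080 and shape2 = s−shape1 = 19.920.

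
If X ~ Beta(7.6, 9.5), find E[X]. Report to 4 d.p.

0.4444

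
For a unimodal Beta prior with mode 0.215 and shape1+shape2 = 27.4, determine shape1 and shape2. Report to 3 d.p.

shape1 = 6.461, shape2 = 20.939

Since the density peak of Beta(shape1,shape2) is at (shape1−1)/(shape1+shape2−2),
shape1 = 1 + 0.215(27.4−2) = 6.461 and shape2 = 27.4 − 6.461 = 20.939.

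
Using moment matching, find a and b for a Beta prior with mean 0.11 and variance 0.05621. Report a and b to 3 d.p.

Let s = a+b. The Beta variance is μ(1−μ)/(s+1).
So s+1 = μ(1−μ)/σ² = (0.11×0.89)/0.05621 = 0.0979/0.05621 = 1.7417, giving s = 0.7417.
Then a = μs = 0.11×0.7417 = 0.082 and b = (1−μ)s = 0.89×0.7417 = 0.660.

a = 0.082, b = 0.660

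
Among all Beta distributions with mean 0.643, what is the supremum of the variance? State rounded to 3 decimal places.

For fixed mean μ the Beta variance is μ(1−μ)/(α+β+1), increasing as α+β decreases.
Its least upper bound (not attained) is μ(1−μ) = 0.643·0.357 = 0.230.

0.230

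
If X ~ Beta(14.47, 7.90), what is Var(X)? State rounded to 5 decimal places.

α+β = 22.37 and αβ = 114.3130, so Var = αβ/[(α+β)²(α+β+1)] = 114.3130/11694.742953 = 0.00977.

0.00977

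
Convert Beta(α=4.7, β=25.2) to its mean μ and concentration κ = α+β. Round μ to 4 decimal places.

μ = 0.1572, κ = 29.9

κ = α+β = 4.7+25.2 = 29.9; μ = α/κ = 4.7/29.9 = 0.1572.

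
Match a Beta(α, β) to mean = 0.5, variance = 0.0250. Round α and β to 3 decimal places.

α = 4.500, β = 4.500

Let s = α+β. The Beta variance is μ(1−μ)/(s+1).
So s+1 = μ(1−μ)/σ² = (0.5×0.5)/0.0250 = 0.25/0.0250 = 10.0000, giving s = 9.0000.
Then α = μs = 0.5×9.0000 = 4.500 and β = (1−μ)s = 0.5×9.0000 = 4.500.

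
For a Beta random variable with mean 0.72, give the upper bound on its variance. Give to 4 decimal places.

Var = μ(1−μ)/(α+β+1), which approaches μ(1−μ) as α+β → 0.
So the supremum is μ(1−μ) = 0.72×0.28 = 0.2016.

0.2016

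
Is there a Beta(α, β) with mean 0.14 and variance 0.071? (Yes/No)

Yes

A Beta with mean μ has variance μ(1−μ)/(α+β+1) < μ(1−μ).
Here μ(1−μ) = 0.14×0.86 = 0.1204, and 0.071 < 0.1204.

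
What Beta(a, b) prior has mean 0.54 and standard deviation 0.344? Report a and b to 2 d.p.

First σ² = 0.118336. Setting a = μn, b = (1−μ)n with n = a+b,
μ(1−μ)/(n+1) = 0.118336 ⇒ n+1 = 0.2484/0.118336 = 2.0991 ⇒ n = 1.0991.
Hence a = 0.54×1.0991 = 0.59, b = 0.46×1.0991 = 0.51.

a = 0.59, b = 0.51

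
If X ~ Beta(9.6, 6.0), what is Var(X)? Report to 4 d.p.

α+β = 15.6 and αβ = 57.60, so Var = αβ/[(α+β)²(α+β+1)] = 57.60/4039.776 = 0.0143.

0.0143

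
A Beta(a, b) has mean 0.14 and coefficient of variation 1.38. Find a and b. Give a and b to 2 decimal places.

a = 0.31, b = 1.91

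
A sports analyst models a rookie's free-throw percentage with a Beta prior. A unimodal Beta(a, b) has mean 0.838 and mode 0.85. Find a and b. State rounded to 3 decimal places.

a = 48.883, b = 9.450

Let s = a+b. Mean gives a = μs = 0.838s; mode gives (a−1)/(s−2) = 0.85.
Substituting: 0.838s − 1 = 0.85(s−2) = 0.85s − 1.70, so -0.012s = -0.70 and s = 58.3333.
Then a = 0.838×58.3333 = 48.883 and b = s−a = 9.450.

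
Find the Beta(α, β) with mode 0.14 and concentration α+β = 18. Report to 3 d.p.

Mode = (α−1)/(κ−2) with κ = α+β, so α−1 = 0.14·16 = 2.240.
α = 3.240; β = κ − α = 14.760.

α = 3.240, β = 14.760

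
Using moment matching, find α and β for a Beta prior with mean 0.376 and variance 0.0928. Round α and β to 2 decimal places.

Write ν = α+β; then α = μν and Var = μ(1−μ)/(ν+1).
ν = μ(1−μ)/Var − 1 = 0.234624/0.0928 − 1 = 1.5283.
α = 0.376·1.5283 = 0.57, β = 0.624·1.5283 = 0.95.

α = 0.57, β = 0.95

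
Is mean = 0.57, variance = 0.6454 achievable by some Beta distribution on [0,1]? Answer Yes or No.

No

A Beta with mean μ has variance μ(1−μ)/(α+β+1) < μ(1−μ).
Here μ(1−μ) = 0.57×0.43 = 0.2451, and 0.6454 ≥ 0.2451.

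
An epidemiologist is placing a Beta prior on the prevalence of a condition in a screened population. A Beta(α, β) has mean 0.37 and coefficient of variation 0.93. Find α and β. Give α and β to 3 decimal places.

α = 0.358, β = 0.610

σ = CV·μ = 0.93×0.37 = 0.34410, so σ² = 0.118405.
s+1 = μ(1−μ)/σ² = 0.2331/0.118405 = 1.9687, so s = α+β = 0.9687.
α = μs = 0.358, β = (1−μ)s = 0.610.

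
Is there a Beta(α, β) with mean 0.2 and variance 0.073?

Yes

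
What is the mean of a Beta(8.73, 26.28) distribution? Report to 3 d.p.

0.249

E[X] = α/(α+β) = 8.73/35.01 = 0.249.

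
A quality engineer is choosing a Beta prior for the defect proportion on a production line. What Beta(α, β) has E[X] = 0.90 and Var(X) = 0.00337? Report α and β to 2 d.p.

α = 23.14, β = 2.57

By moment matching, α+β = μ(1−μ)/σ² − 1 = (0.90·0.10)/0.00337 − 1 = 26.7062 − 1 = 25.7062.
Since α/(α+β) = μ, α = 0.90·25.7062 = 23.14 and β = 0.10·25.7062 = 2.57.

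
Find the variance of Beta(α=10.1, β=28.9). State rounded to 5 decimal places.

0.00480

μ = 10.1/39.0 = 0.258974; Var = μ(1−μ)/(α+β+1) = 0.1919066/40.0 = 0.00480.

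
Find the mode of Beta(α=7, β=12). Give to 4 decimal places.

0.3529

With α,β > 1, mode = (α−1)/(α+β−2) = 6/17 = 0.3529.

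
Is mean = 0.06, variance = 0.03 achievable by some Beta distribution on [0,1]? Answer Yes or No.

The Beta variance bound is σ² < μ(1−μ).
Here μ(1−μ) = 0.06×0.94 = 0.0564, and 0.03 < 0.0564.

Yes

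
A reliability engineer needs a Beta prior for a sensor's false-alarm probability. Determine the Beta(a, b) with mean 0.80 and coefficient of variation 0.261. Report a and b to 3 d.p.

σ = CV·μ = 0.261×0.80 = 0.20880, so σ² = 0.043597.
s+1 = μ(1−μ)/σ² = 0.1600/0.043597 = 3.6699, so s = a+b = 2.6699.
a = μs = 2.136, b = (1−μ)s = 0.534.

a = 2.136, b = 0.534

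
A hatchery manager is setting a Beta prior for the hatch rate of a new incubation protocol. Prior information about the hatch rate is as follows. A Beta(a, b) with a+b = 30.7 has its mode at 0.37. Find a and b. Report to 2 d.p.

a = 11.62, b = 19.08

For a,b>1 the mode is (a−1)/(a+b−2), so a = mode·(κ−2)+1 = 0.37×28.7+1 = 11.62.
And b = (1−mode)·(κ−2)+1 = 0.63×28.7+1 = 19.08.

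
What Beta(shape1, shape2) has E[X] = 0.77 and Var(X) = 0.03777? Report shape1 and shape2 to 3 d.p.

Let s = shape1+shape2. The Beta variance is μ(1−μ)/(s+1).
So s+1 = μ(1−μ)/σ² = (0.77×0.23)/0.03777 = 0.1771/0.03777 = 4.6889, giving s = 3.6889.
Then shape1 = μs = 0.77×3.6889 = 2.840 and shape2 = (1−μ)s = 0.23×3.6889 = 0.848.

shape1 = 2.840, shape2 = 0.848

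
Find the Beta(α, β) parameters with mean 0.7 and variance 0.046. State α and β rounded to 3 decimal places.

Write ν = α+β; then α = μν and Var = μ(1−μ)/(ν+1).
ν = μ(1−μ)/Var − 1 = 0.21/0.046 − 1 = 3.5652.
α = 0.7·3.5652 = 2.496, β = 0.3·3.5652 = 1.070.

α = 2.496, β = 1.070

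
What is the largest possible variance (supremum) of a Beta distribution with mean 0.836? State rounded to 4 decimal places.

Var = μ(1−μ)/(α+β+1), which approaches μ(1−μ) as α+β → 0.
So the supremum is μ(1−μ) = 0.836×0.164 = 0.1371.

0.1371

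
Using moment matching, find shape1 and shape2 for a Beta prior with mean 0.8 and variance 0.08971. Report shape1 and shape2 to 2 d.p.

shape1 = 0.63, shape2 = 0.16

Write ν = shape1+shape2; then shape1 = μν and Var = μ(1−μ)/(ν+1).
ν = μ(1−μ)/Var − 1 = 0.16/0.08971 − 1 = 0.7835.
shape1 = 0.8·0.7835 = 0.63, shape2 = 0.2·0.7835 = 0.16.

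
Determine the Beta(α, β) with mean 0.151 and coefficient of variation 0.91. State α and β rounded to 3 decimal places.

α = 0.874, β = 4.915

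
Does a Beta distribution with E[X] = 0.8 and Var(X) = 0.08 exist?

Yes

The Beta variance bound is σ² < μ(1−μ).
Here μ(1−μ) = 0.8×0.2 = 0.16, and 0.08 < 0.16.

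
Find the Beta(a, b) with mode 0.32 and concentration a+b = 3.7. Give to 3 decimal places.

For a,b>1 the mode is (a−1)/(a+b−2), so a = mode·(κ−2)+1 = 0.32×1.7+1 = 1.544.
And b = (1−mode)·(κ−2)+1 = 0.68×1.7+1 = 2.156.

a = 1.544, b = 2.156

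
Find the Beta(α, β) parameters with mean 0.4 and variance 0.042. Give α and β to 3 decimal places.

By moment matching, α+β = μ(1−μ)/σ² − 1 = (0.4·0.6)/0.042 − 1 = 5.7143 − 1 = 4.7143.
Since α/(α+β) = μ, α = 0.4·4.7143 = 1.886 and β = 0.6·4.7143 = 2.829.

α = 1.886, β = 2.829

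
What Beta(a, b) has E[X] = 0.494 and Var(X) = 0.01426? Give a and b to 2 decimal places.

By moment matching, a+b = μ(1−μ)/σ² − 1 = (0.494·0.506)/0.01426 − 1 = 17.5290 − 1 = 16.5290.
Since a/(a+b) = μ, a = 0.494·16.5290 = 8.17 and b = 0.506·16.5290 = 8.36.

a = 8.17, b = 8.36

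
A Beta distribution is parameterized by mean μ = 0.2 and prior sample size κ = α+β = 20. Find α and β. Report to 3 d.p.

α = 4.000, β = 16.000

Split κ in proportion μ : (1−μ): α = 0.2·20 = 4.000, β = 20 − 4.000 = 16.000.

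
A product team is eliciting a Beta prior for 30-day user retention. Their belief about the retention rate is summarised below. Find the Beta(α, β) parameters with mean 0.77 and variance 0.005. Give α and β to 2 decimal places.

α = 26.50, β = 7.92

By moment matching, α+β = μ(1−μ)/σ² − 1 = (0.77·0.23)/0.005 − 1 = 35.4200 − 1 = 34.4200.
Since α/(α+β) = μ, α = 0.77·34.4200 = 26.50 and β = 0.23·34.4200 = 7.92.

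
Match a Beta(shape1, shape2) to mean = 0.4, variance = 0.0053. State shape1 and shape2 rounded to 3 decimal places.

Write ν = shape1+shape2; then shape1 = μν and Var = μ(1−μ)/(ν+1).
ν = μ(1−μ)/Var − 1 = 0.24/0.0053 − 1 = 44.2830.
shape1 = 0.4·44.2830 = 17.713, shape2 = 0.6·44.2830 = 26.570.

shape1 = 17.713, shape2 = 26.570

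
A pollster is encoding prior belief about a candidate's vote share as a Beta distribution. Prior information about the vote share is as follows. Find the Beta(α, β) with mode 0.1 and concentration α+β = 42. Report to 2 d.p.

Mode = (α−1)/(κ−2) with κ = α+β, so α−1 = 0.1·40 = 4.00.
α = 5.00; β = κ − α = 37.00.

α = 5.00, β = 37.00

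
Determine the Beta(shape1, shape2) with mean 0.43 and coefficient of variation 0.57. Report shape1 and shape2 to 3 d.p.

shape1 = 1.324, shape2 = 1.756

σ = CV·μ = 0.57×0.43 = 0.24510, so σ² = 0.060074.
s+1 = μ(1−μ)/σ² = 0.2451/0.060074 = 4.0800, so s = shape1+shape2 = 3.0800.
shape1 = μs = 1.324, shape2 = (1−μ)s = 1.756.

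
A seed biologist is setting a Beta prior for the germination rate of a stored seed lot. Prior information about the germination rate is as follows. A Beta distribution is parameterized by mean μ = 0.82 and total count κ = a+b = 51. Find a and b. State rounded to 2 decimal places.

a = 41.82, b = 9.18

Split κ in proportion μ : (1−μ): a = 0.82·51 = 41.82, b = 51 − 41.82 = 9.18.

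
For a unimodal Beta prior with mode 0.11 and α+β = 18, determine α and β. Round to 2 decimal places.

Since the density peak of Beta(α,β) is at (α−1)/(α+β−2),
α = 1 + 0.11(18−2) = 2.76 and β = 18 − 2.76 = 15.24.

α = 2.76, β = 15.24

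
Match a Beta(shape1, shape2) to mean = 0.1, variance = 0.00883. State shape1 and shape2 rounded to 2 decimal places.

By moment matching, shape1+shape2 = μ(1−μ)/σ² − 1 = (0.1·0.9)/0.00883 − 1 = 10.1925 − 1 = 9.1925.
Since shape1/(shape1+shape2) = μ, shape1 = 0.1·9.1925 = 0.92 and shape2 = 0.9·9.1925 = 8.27.

shape1 = 0.92, shape2 = 8.27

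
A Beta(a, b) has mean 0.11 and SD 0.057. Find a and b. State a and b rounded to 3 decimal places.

First σ² = 0.003249. Setting a = μn, b = (1−μ)n with n = a+b,
μ(1−μ)/(n+1) = 0.003249 ⇒ n+1 = 0.0979/0.003249 = 30.1323 ⇒ n = 29.1323.
Hence a = 0.11×29.1323 = 3.205, b = 0.89×29.1323 = 25.928.

a = 3.205, b = 25.928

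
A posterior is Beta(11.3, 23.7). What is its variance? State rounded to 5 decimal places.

Var = αβ/[(α+β)²(α+β+1)] = (11.3×23.7)/(35.0²×36.0) = 267.81/44100.000 = 0.00607.

0.00607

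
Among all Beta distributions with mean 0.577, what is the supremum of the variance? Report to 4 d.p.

For fixed mean μ the Beta variance is μ(1−μ)/(α+β+1), increasing as α+β decreases.
Its least upper bound (not attained) is μ(1−μ) = 0.577·0.423 = 0.2441.

0.2441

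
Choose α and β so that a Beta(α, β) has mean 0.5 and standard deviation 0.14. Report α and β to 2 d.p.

α = 5.88, β = 5.88

First σ² = 0.0196. Setting α = μn, β = (1−μ)n with n = α+β,
μ(1−μ)/(n+1) = 0.0196 ⇒ n+1 = 0.25/0.0196 = 12.7551 ⇒ n = 11.7551.
Hence α = 0.5×11.7551 = 5.88, β = 0.5×11.7551 = 5.88.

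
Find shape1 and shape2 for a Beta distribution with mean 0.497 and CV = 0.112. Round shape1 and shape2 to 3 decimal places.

shape1 = 39.602, shape2 = 40.080

Var = (CV·μ)² = (0.112×0.497)² = 0.003098.
shape1+shape2 = μ(1−μ)/Var − 1 = 0.249991/0.003098 − 1 = 79.6818.
Thus shape1 = 0.497·79.6818 = 39.602 and shape2 = 0.503·79.6818 = 40.080.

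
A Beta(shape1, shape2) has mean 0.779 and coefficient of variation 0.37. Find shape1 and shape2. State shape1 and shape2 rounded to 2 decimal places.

shape1 = 0.84, shape2 = 0.24

σ = CV·μ = 0.37×0.779 = 0.28823, so σ² = 0.083077.
s+1 = μ(1−μ)/σ² = 0.172159/0.083077 = 2.0723, so s = shape1+shape2 = 1.0723.
shape1 = μs = 0.84, shape2 = (1−μ)s = 0.24.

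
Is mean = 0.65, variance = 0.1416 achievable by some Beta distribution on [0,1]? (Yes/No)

Yes

A Beta with mean μ has variance μ(1−μ)/(α+β+1) < μ(1−μ).
Here μ(1−μ) = 0.65×0.35 = 0.2275, and 0.1416 < 0.2275.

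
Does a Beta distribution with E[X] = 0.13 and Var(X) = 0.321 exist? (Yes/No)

No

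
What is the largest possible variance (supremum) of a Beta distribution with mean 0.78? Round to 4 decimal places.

0.1716

Var = μ(1−μ)/(α+β+1), which approaches μ(1−μ) as α+β → 0.
So the supremum is μ(1−μ) = 0.78×0.22 = 0.1716.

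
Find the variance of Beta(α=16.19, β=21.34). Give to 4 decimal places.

0.0064

α+β = 37.53 and αβ = 345.4946, so Var = αβ/[(α+β)²(α+β+1)] = 345.4946/54269.539677 = 0.0064.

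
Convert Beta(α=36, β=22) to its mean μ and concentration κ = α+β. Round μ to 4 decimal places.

μ = 0.6207, κ = 58

κ = α+β = 36+22 = 58; μ = α/κ = 36/58 = 0.6207.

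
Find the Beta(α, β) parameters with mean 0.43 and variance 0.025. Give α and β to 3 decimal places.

α = 3.786, β = 5.018

Let s = α+β. The Beta variance is μ(1−μ)/(s+1).
So s+1 = μ(1−μ)/σ² = (0.43×0.57)/0.025 = 0.2451/0.025 = 9.8040, giving s = 8.8040.
Then α = μs = 0.43×8.8040 = 3.786 and β = (1−μ)s = 0.57×8.8040 = 5.018.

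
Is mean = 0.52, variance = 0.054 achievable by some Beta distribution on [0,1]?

For any Beta, Var(X) < E[X]·(1−E[X]).
Here μ(1−μ) = 0.52×0.48 = 0.2496, and 0.054 < 0.2496.

Yes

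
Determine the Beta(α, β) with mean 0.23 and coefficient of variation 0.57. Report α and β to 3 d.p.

Var = (CV·μ)² = (0.57×0.23)² = 0.017187.
α+β = μ(1−μ)/Var − 1 = 0.1771/0.017187 − 1 = 9.3042.
Thus α = 0.23·9.3042 = 2.140 and β = 0.77·9.3042 = 7.164.

α = 2.140, β = 7.164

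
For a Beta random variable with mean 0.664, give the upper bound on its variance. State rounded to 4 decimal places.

0.2231

For fixed mean μ the Beta variance is μ(1−μ)/(α+β+1), increasing as α+β decreases.
Its least upper bound (not attained) is μ(1−μ) = 0.664·0.336 = 0.2231.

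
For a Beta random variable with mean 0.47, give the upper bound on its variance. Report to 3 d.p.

For fixed mean μ the Beta variance is μ(1−μ)/(α+β+1), increasing as α+β decreases.
Its least upper bound (not attained) is μ(1−μ) = 0.47·0.53 = 0.249.

0.249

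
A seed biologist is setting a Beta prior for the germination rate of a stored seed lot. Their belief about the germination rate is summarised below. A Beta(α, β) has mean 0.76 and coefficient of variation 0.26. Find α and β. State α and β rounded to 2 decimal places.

σ = CV·μ = 0.26×0.76 = 0.19760, so σ² = 0.039046.
s+1 = μ(1−μ)/σ² = 0.1824/0.039046 = 4.6714, so s = α+β = 3.6714.
α = μs = 2.79, β = (1−μ)s = 0.88.

α = 2.79, β = 0.88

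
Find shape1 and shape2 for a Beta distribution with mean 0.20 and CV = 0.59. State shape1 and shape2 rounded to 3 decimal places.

shape1 = 2.098, shape2 = 8.393

Var = (CV·μ)² = (0.59×0.20)² = 0.013924.
shape1+shape2 = μ(1−μ)/Var − 1 = 0.1600/0.013924 − 1 = 10.4910.
Thus shape1 = 0.20·10.4910 = 2.098 and shape2 = 0.80·10.4910 = 8.393.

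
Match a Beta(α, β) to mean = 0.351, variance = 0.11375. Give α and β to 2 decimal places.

α = 0.35, β = 0.65

By moment matching, α+β = μ(1−μ)/σ² − 1 = (0.351·0.649)/0.11375 − 1 = 2.0026 − 1 = 1.0026.
Since α/(α+β) = μ, α = 0.351·1.0026 = 0.35 and β = 0.649·1.0026 = 0.65.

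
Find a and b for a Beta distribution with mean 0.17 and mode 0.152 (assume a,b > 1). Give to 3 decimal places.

With s = a+b: μ = a/s and mode = (a−1)/(s−2). Eliminating a = μs,
μs − 1 = m(s−2) ⇒ s(μ−m) = 1−2m ⇒ s = 0.696/0.018 = 38.6667.
So a = μs = 6.573, b = (1−μ)s = 32.093.

a = 6.573, b = 32.093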